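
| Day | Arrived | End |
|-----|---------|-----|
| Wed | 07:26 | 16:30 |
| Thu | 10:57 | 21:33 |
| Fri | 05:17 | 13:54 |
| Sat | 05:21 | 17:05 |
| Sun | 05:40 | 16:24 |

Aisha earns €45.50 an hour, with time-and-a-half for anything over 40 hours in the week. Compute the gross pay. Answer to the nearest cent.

Wed: 07:26–16:30 = 9 h 4 min
Thu: 10:57–21:33 = 10 h 36 min
Fri: 05:17–13:54 = 8 h 37 min
Sat: 05:21–17:05 = 11 h 44 min
Sun: 05:40–16:24 = 10 h 44 min
Total worked: 50 h 45 min = 3045 min.
Regular 40 h 0 min = 2400 min at €45.50/h; overtime 10 h 45 min = 645 min at €68.25/h.
Pay = (2400 × €45.50 + 645 × €68.25) ÷ 60 = €2553.69.

€2553.69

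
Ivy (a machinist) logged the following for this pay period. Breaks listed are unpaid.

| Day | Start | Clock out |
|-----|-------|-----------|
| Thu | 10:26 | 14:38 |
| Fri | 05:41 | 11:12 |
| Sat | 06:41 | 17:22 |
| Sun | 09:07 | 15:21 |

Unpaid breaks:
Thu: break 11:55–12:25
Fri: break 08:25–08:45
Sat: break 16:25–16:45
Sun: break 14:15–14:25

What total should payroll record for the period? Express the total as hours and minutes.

Thu: 10:26–14:38 = 4 h 12 min; less 30 min break → 3 h 42 min
Fri: 05:41–11:12 = 5 h 31 min; less 20 min break → 5 h 11 min
Sat: 06:41–17:22 = 10 h 41 min; less 20 min break → 10 h 21 min
Sun: 09:07–15:21 = 6 h 14 min; less 10 min break → 6 h 4 min
Total: 3 h 42 min + 5 h 11 min + 10 h 21 min + 6 h 4 min = 25 h 18 min.

25 h 18 min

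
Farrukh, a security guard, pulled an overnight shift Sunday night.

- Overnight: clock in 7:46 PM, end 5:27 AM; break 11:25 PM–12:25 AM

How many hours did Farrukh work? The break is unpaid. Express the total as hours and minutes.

8 h 41 min

Overnight: 7:46 PM → midnight = 4 h 14 min; midnight → 5:27 AM = 5 h 27 min; span 9 h 41 min; less 60 min break → 8 h 41 min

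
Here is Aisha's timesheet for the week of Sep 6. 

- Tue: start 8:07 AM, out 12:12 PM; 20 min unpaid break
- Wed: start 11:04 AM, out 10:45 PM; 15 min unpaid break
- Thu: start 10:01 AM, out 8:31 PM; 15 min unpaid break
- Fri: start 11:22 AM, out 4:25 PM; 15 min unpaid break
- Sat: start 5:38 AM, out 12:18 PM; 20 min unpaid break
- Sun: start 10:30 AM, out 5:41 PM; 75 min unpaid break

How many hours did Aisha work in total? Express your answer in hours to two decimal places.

Tue: 8:07 AM–12:12 PM = 4 h 5 min; less 20 min break → 3 h 45 min
Wed: 11:04 AM–10:45 PM = 11 h 41 min; less 15 min break → 11 h 26 min
Thu: 10:01 AM–8:31 PM = 10 h 30 min; less 15 min break → 10 h 15 min
Fri: 11:22 AM–4:25 PM = 5 h 3 min; less 15 min break → 4 h 48 min
Sat: 5:38 AM–12:18 PM = 6 h 40 min; less 20 min break → 6 h 20 min
Sun: 10:30 AM–5:41 PM = 7 h 11 min; less 75 min break → 5 h 56 min
Total: 3 h 45 min + 11 h 26 min + 10 h 15 min + 4 h 48 min + 6 h 20 min + 5 h 56 min = 42 h 30 min.

42.50 hours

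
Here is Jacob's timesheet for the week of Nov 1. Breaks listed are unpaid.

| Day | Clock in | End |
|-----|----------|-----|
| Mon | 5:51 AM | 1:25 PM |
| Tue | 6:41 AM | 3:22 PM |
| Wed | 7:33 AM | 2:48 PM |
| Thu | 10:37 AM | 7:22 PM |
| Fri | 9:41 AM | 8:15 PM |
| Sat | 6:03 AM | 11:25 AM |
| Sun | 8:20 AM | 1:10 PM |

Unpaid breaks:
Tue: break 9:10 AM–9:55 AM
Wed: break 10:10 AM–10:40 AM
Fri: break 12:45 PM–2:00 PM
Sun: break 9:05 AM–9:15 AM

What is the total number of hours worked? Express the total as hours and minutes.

50 h 21 min

Mon: 5:51 AM–1:25 PM = 7 h 34 min
Tue: 6:41 AM–3:22 PM = 8 h 41 min; less 45 min break → 7 h 56 min
Wed: 7:33 AM–2:48 PM = 7 h 15 min; less 30 min break → 6 h 45 min
Thu: 10:37 AM–7:22 PM = 8 h 45 min
Fri: 9:41 AM–8:15 PM = 10 h 34 min; less 75 min break → 9 h 19 min
Sat: 6:03 AM–11:25 AM = 5 h 22 min
Sun: 8:20 AM–1:10 PM = 4 h 50 min; less 10 min break → 4 h 40 min
Total: 7 h 34 min + 7 h 56 min + 6 h 45 min + 8 h 45 min + 9 h 19 min + 5 h 22 min + 4 h 40 min = 50 h 21 min.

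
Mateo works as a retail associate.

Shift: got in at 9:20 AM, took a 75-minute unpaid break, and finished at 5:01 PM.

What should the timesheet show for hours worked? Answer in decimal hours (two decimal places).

Shift: 9:20 AM–5:01 PM = 7 h 41 min; less 75 min break → 6 h 26 min

6.43 hours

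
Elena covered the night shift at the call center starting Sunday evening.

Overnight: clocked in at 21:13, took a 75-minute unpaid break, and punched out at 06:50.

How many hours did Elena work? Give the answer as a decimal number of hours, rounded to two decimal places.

Overnight: 21:13 → midnight = 2 h 47 min; midnight → 06:50 = 6 h 50 min; span 9 h 37 min; less 75 min break → 8 h 22 min

8.37 hours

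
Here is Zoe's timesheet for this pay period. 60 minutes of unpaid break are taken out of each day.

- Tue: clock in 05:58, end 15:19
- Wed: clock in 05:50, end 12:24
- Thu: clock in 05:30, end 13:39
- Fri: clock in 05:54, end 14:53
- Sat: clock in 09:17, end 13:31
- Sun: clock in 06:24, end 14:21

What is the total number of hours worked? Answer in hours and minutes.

Tue: 05:58–15:19 = 9 h 21 min; less 60 min break → 8 h 21 min
Wed: 05:50–12:24 = 6 h 34 min; less 60 min break → 5 h 34 min
Thu: 05:30–13:39 = 8 h 9 min; less 60 min break → 7 h 9 min
Fri: 05:54–14:53 = 8 h 59 min; less 60 min break → 7 h 59 min
Sat: 09:17–13:31 = 4 h 14 min; less 60 min break → 3 h 14 min
Sun: 06:24–14:21 = 7 h 57 min; less 60 min break → 6 h 57 min
Total: 8 h 21 min + 5 h 34 min + 7 h 9 min + 7 h 59 min + 3 h 14 min + 6 h 57 min = 39 h 14 min.

39 h 14 min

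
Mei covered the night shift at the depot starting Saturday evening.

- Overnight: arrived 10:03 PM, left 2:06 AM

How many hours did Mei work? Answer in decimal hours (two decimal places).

Overnight: 10:03 PM → midnight = 1 h 57 min; midnight → 2:06 AM = 2 h 6 min; span 4 h 3 min

4.05 hours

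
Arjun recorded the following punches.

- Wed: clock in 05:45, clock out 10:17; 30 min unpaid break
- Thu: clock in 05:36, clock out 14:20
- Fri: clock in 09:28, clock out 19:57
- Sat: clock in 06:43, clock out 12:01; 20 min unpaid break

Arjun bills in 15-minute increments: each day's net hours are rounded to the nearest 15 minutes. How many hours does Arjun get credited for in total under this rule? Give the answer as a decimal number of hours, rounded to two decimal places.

28.25 hours

Wed: 05:45–10:17 = 4 h 32 min − 30 min = 4 h 2 min → rounds to 4 h 0 min
Thu: 05:36–14:20 = 8 h 44 min → rounds to 8 h 45 min
Fri: 09:28–19:57 = 10 h 29 min → rounds to 10 h 30 min
Sat: 06:43–12:01 = 5 h 18 min − 20 min = 4 h 58 min → rounds to 5 h 0 min
Total credited: 28 h 15 min.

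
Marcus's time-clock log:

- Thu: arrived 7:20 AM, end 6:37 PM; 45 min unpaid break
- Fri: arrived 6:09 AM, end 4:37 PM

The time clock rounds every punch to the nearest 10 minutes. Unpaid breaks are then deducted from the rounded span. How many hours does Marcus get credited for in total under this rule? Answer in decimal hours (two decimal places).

Thu: in 7:20 AM→7:20 AM, out 6:37 PM→6:40 PM; 11 h 20 min − 45 min = 10 h 35 min
Fri: in 6:09 AM→6:10 AM, out 4:37 PM→4:40 PM; 10 h 30 min
Total credited: 21 h 5 min.

21.08 hours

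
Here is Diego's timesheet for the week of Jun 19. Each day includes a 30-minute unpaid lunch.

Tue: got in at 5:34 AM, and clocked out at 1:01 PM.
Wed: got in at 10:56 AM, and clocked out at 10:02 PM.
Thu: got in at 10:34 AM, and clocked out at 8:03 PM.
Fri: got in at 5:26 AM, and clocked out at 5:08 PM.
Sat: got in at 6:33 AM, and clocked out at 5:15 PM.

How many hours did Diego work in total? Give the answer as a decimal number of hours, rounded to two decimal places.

47.93 hours

Tue: 5:34 AM–1:01 PM = 7 h 27 min; less 30 min break → 6 h 57 min
Wed: 10:56 AM–10:02 PM = 11 h 6 min; less 30 min break → 10 h 36 min
Thu: 10:34 AM–8:03 PM = 9 h 29 min; less 30 min break → 8 h 59 min
Fri: 5:26 AM–5:08 PM = 11 h 42 min; less 30 min break → 11 h 12 min
Sat: 6:33 AM–5:15 PM = 10 h 42 min; less 30 min break → 10 h 12 min
Total: 6 h 57 min + 10 h 36 min + 8 h 59 min + 11 h 12 min + 10 h 12 min = 47 h 56 min.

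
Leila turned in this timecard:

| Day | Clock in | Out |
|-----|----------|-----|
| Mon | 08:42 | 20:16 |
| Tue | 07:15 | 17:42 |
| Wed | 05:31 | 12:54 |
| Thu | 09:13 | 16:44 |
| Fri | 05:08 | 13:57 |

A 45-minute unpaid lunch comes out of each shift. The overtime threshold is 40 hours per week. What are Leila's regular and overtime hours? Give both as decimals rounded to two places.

Regular 40.00 hours, overtime 1.98 hours

Mon: 08:42–20:16 = 11 h 34 min; less 45 min break → 10 h 49 min
Tue: 07:15–17:42 = 10 h 27 min; less 45 min break → 9 h 42 min
Wed: 05:31–12:54 = 7 h 23 min; less 45 min break → 6 h 38 min
Thu: 09:13–16:44 = 7 h 31 min; less 45 min break → 6 h 46 min
Fri: 05:08–13:57 = 8 h 49 min; less 45 min break → 8 h 4 min
Total worked: 41 h 59 min = 41.98 h.
Threshold 40 h → overtime 1 h 59 min, regular 40 h 0 min.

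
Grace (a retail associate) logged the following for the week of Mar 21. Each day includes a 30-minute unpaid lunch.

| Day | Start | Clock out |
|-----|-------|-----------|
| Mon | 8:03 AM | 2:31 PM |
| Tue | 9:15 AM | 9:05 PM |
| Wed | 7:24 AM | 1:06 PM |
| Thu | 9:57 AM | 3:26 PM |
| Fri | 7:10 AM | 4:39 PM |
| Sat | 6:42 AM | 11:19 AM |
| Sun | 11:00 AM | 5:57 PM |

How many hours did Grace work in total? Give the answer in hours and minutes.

Mon: 8:03 AM–2:31 PM = 6 h 28 min; less 30 min break → 5 h 58 min
Tue: 9:15 AM–9:05 PM = 11 h 50 min; less 30 min break → 11 h 20 min
Wed: 7:24 AM–1:06 PM = 5 h 42 min; less 30 min break → 5 h 12 min
Thu: 9:57 AM–3:26 PM = 5 h 29 min; less 30 min break → 4 h 59 min
Fri: 7:10 AM–4:39 PM = 9 h 29 min; less 30 min break → 8 h 59 min
Sat: 6:42 AM–11:19 AM = 4 h 37 min; less 30 min break → 4 h 7 min
Sun: 11:00 AM–5:57 PM = 6 h 57 min; less 30 min break → 6 h 27 min
Total: 5 h 58 min + 11 h 20 min + 5 h 12 min + 4 h 59 min + 8 h 59 min + 4 h 7 min + 6 h 27 min = 47 h 2 min.

47 h 2 min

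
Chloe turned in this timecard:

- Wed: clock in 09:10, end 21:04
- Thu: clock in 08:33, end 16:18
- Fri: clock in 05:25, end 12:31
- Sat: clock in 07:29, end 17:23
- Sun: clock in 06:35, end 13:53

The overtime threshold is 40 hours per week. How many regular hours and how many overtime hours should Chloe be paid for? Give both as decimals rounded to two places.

Wed: 09:10–21:04 = 11 h 54 min
Thu: 08:33–16:18 = 7 h 45 min
Fri: 05:25–12:31 = 7 h 6 min
Sat: 07:29–17:23 = 9 h 54 min
Sun: 06:35–13:53 = 7 h 18 min
Total worked: 43 h 57 min = 43.95 h.
Threshold 40 h → overtime 3 h 57 min, regular 40 h 0 min.

Regular 40.00 hours, overtime 3.95 hours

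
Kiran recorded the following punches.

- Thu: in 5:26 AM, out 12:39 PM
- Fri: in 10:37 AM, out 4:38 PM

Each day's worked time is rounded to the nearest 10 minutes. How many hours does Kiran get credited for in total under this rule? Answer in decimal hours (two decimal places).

Thu: 5:26 AM–12:39 PM = 7 h 13 min → rounds to 7 h 10 min
Fri: 10:37 AM–4:38 PM = 6 h 1 min → rounds to 6 h 0 min
Total credited: 13 h 10 min.

13.17 hours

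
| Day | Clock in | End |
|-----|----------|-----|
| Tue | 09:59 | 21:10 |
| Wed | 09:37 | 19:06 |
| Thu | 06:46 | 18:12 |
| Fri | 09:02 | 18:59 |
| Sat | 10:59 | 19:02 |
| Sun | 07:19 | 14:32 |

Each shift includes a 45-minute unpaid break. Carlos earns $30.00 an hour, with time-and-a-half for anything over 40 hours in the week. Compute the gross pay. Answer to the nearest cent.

$1776.75

Tue: 09:59–21:10 = 11 h 11 min; less 45 min break → 10 h 26 min
Wed: 09:37–19:06 = 9 h 29 min; less 45 min break → 8 h 44 min
Thu: 06:46–18:12 = 11 h 26 min; less 45 min break → 10 h 41 min
Fri: 09:02–18:59 = 9 h 57 min; less 45 min break → 9 h 12 min
Sat: 10:59–19:02 = 8 h 3 min; less 45 min break → 7 h 18 min
Sun: 07:19–14:32 = 7 h 13 min; less 45 min break → 6 h 28 min
Total worked: 52 h 49 min = 3169 min.
Regular 40 h 0 min = 2400 min at $30.00/h; overtime 12 h 49 min = 769 min at $45.00/h.
Pay = (2400 × $30.00 + 769 × $45.00) ÷ 60 = $1776.75.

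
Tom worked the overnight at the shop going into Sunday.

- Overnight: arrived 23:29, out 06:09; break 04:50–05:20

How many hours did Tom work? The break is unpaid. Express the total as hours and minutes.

Overnight: 23:29 → midnight = 0 h 31 min; midnight → 06:09 = 6 h 9 min; span 6 h 40 min; less 30 min break → 6 h 10 min

6 h 10 min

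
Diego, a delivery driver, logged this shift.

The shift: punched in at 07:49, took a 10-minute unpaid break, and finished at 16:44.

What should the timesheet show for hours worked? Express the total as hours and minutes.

The shift: 07:49–16:44 = 8 h 55 min; less 10 min break → 8 h 45 min

8 h 45 min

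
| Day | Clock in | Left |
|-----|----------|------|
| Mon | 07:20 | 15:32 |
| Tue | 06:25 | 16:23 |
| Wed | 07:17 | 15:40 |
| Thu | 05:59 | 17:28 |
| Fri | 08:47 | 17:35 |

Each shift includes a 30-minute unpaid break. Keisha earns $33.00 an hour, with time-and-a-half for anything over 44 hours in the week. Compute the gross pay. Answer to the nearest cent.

Mon: 07:20–15:32 = 8 h 12 min; less 30 min break → 7 h 42 min
Tue: 06:25–16:23 = 9 h 58 min; less 30 min break → 9 h 28 min
Wed: 07:17–15:40 = 8 h 23 min; less 30 min break → 7 h 53 min
Thu: 05:59–17:28 = 11 h 29 min; less 30 min break → 10 h 59 min
Fri: 08:47–17:35 = 8 h 48 min; less 30 min break → 8 h 18 min
Total worked: 44 h 20 min = 2660 min.
Regular 44 h 0 min = 2640 min at $33.00/h; overtime 0 h 20 min = 20 min at $49.50/h.
Pay = (2640 × $33.00 + 20 × $49.50) ÷ 60 = $1468.50.

$1468.50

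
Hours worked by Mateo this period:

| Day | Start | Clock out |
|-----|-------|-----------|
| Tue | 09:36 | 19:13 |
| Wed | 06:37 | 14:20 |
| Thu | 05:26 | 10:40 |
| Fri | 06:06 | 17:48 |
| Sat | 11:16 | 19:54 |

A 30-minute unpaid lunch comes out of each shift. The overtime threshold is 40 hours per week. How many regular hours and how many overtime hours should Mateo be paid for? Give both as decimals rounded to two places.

Tue: 09:36–19:13 = 9 h 37 min; less 30 min break → 9 h 7 min
Wed: 06:37–14:20 = 7 h 43 min; less 30 min break → 7 h 13 min
Thu: 05:26–10:40 = 5 h 14 min; less 30 min break → 4 h 44 min
Fri: 06:06–17:48 = 11 h 42 min; less 30 min break → 11 h 12 min
Sat: 11:16–19:54 = 8 h 38 min; less 30 min break → 8 h 8 min
Total worked: 40 h 24 min = 40.40 h.
Threshold 40 h → overtime 0 h 24 min, regular 40 h 0 min.

Regular 40.00 hours, overtime 0.40 hours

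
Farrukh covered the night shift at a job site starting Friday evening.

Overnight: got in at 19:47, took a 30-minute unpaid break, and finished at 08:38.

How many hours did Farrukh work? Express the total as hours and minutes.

Overnight: 19:47 → midnight = 4 h 13 min; midnight → 08:38 = 8 h 38 min; span 12 h 51 min; less 30 min break → 12 h 21 min

12 h 21 min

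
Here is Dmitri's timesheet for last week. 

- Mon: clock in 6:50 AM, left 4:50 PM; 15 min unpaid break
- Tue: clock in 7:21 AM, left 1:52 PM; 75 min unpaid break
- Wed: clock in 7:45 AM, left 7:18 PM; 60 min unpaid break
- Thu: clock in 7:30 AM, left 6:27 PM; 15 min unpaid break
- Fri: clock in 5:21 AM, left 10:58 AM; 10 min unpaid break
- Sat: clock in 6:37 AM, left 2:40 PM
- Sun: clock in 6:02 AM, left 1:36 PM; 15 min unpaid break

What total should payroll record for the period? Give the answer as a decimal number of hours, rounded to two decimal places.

57.08 hours

Mon: 6:50 AM–4:50 PM = 10 h 0 min; less 15 min break → 9 h 45 min
Tue: 7:21 AM–1:52 PM = 6 h 31 min; less 75 min break → 5 h 16 min
Wed: 7:45 AM–7:18 PM = 11 h 33 min; less 60 min break → 10 h 33 min
Thu: 7:30 AM–6:27 PM = 10 h 57 min; less 15 min break → 10 h 42 min
Fri: 5:21 AM–10:58 AM = 5 h 37 min; less 10 min break → 5 h 27 min
Sat: 6:37 AM–2:40 PM = 8 h 3 min
Sun: 6:02 AM–1:36 PM = 7 h 34 min; less 15 min break → 7 h 19 min
Total: 9 h 45 min + 5 h 16 min + 10 h 33 min + 10 h 42 min + 5 h 27 min + 8 h 3 min + 7 h 19 min = 57 h 5 min.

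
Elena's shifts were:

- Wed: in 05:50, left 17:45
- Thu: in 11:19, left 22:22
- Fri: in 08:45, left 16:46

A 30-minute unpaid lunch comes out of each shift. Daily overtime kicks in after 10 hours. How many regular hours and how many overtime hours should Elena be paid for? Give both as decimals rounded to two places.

Regular 27.52 hours, overtime 1.97 hours

Wed: 05:50–17:45 = 11 h 55 min; less 30 min break → 11 h 25 min
Thu: 11:19–22:22 = 11 h 3 min; less 30 min break → 10 h 33 min
Fri: 08:45–16:46 = 8 h 1 min; less 30 min break → 7 h 31 min
Wed reg 10 h 0 min / OT 1 h 25 min; Thu reg 10 h 0 min / OT 0 h 33 min; Fri reg 7 h 31 min / OT 0 h 0 min.
Totals: regular 27 h 31 min, overtime 1 h 58 min.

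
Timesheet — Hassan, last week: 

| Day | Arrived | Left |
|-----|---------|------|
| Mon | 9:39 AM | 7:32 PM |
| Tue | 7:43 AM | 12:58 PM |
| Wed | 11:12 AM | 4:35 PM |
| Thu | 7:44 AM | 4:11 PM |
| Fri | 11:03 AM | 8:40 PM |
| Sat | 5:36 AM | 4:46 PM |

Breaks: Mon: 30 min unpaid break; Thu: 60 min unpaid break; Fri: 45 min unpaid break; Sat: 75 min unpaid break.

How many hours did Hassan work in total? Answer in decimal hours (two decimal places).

46.25 hours

Mon: 9:39 AM–7:32 PM = 9 h 53 min; less 30 min break → 9 h 23 min
Tue: 7:43 AM–12:58 PM = 5 h 15 min
Wed: 11:12 AM–4:35 PM = 5 h 23 min
Thu: 7:44 AM–4:11 PM = 8 h 27 min; less 60 min break → 7 h 27 min
Fri: 11:03 AM–8:40 PM = 9 h 37 min; less 45 min break → 8 h 52 min
Sat: 5:36 AM–4:46 PM = 11 h 10 min; less 75 min break → 9 h 55 min
Total: 9 h 23 min + 5 h 15 min + 5 h 23 min + 7 h 27 min + 8 h 52 min + 9 h 55 min = 46 h 15 min.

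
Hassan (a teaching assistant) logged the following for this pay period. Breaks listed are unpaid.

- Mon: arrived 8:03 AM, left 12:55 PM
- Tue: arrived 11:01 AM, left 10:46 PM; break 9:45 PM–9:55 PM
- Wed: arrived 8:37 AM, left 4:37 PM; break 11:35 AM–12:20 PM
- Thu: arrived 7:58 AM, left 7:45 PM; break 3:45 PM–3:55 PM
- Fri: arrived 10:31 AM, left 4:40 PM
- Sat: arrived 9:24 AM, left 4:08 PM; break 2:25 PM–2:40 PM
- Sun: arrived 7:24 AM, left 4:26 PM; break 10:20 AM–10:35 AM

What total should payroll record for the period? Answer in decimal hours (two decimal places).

Mon: 8:03 AM–12:55 PM = 4 h 52 min
Tue: 11:01 AM–10:46 PM = 11 h 45 min; less 10 min break → 11 h 35 min
Wed: 8:37 AM–4:37 PM = 8 h 0 min; less 45 min break → 7 h 15 min
Thu: 7:58 AM–7:45 PM = 11 h 47 min; less 10 min break → 11 h 37 min
Fri: 10:31 AM–4:40 PM = 6 h 9 min
Sat: 9:24 AM–4:08 PM = 6 h 44 min; less 15 min break → 6 h 29 min
Sun: 7:24 AM–4:26 PM = 9 h 2 min; less 15 min break → 8 h 47 min
Total: 4 h 52 min + 11 h 35 min + 7 h 15 min + 11 h 37 min + 6 h 9 min + 6 h 29 min + 8 h 47 min = 56 h 44 min.

56.73 hours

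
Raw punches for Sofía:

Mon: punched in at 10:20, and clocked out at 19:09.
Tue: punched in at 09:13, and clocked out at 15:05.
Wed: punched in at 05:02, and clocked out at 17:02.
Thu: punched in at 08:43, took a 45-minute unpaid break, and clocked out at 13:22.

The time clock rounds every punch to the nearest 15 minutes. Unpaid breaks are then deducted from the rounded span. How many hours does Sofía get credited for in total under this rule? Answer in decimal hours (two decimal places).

Mon: in 10:20→10:15, out 19:09→19:15; 9 h 0 min
Tue: in 09:13→09:15, out 15:05→15:00; 5 h 45 min
Wed: in 05:02→05:00, out 17:02→17:00; 12 h 0 min
Thu: in 08:43→08:45, out 13:22→13:15; 4 h 30 min − 45 min = 3 h 45 min
Total credited: 30 h 30 min.

30.50 hours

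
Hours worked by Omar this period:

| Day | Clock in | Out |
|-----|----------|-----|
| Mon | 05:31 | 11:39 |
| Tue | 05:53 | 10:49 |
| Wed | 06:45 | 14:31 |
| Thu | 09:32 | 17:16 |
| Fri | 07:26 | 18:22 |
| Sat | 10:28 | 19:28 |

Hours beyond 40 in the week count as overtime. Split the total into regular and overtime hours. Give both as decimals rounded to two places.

Regular 40.00 hours, overtime 6.50 hours

Mon: 05:31–11:39 = 6 h 8 min
Tue: 05:53–10:49 = 4 h 56 min
Wed: 06:45–14:31 = 7 h 46 min
Thu: 09:32–17:16 = 7 h 44 min
Fri: 07:26–18:22 = 10 h 56 min
Sat: 10:28–19:28 = 9 h 0 min
Total worked: 46 h 30 min = 46.50 h.
Threshold 40 h → overtime 6 h 30 min, regular 40 h 0 min.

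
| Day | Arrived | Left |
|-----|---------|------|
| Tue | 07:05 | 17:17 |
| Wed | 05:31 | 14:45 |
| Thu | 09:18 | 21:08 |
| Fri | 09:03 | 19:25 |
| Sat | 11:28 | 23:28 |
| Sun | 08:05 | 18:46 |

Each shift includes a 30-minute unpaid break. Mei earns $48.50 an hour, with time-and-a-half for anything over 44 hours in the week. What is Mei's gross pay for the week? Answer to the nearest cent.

$3393.79

Tue: 07:05–17:17 = 10 h 12 min; less 30 min break → 9 h 42 min
Wed: 05:31–14:45 = 9 h 14 min; less 30 min break → 8 h 44 min
Thu: 09:18–21:08 = 11 h 50 min; less 30 min break → 11 h 20 min
Fri: 09:03–19:25 = 10 h 22 min; less 30 min break → 9 h 52 min
Sat: 11:28–23:28 = 12 h 0 min; less 30 min break → 11 h 30 min
Sun: 08:05–18:46 = 10 h 41 min; less 30 min break → 10 h 11 min
Total worked: 61 h 19 min = 3679 min.
Regular 44 h 0 min = 2640 min at $48.50/h; overtime 17 h 19 min = 1039 min at $72.75/h.
Pay = (2640 × $48.50 + 1039 × $72.75) ÷ 60 = $3393.79.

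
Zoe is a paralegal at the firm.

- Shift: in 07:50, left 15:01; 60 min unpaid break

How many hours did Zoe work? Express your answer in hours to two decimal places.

Shift: 07:50–15:01 = 7 h 11 min; less 60 min break → 6 h 11 min

6.18 hours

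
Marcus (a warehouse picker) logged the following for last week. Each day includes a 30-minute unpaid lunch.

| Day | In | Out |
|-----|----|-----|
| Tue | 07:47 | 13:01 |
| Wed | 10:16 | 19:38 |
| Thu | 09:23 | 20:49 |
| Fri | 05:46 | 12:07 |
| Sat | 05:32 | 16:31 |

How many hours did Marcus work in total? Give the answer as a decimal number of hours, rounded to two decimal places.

Tue: 07:47–13:01 = 5 h 14 min; less 30 min break → 4 h 44 min
Wed: 10:16–19:38 = 9 h 22 min; less 30 min break → 8 h 52 min
Thu: 09:23–20:49 = 11 h 26 min; less 30 min break → 10 h 56 min
Fri: 05:46–12:07 = 6 h 21 min; less 30 min break → 5 h 51 min
Sat: 05:32–16:31 = 10 h 59 min; less 30 min break → 10 h 29 min
Total: 4 h 44 min + 8 h 52 min + 10 h 56 min + 5 h 51 min + 10 h 29 min = 40 h 52 min.

40.87 hours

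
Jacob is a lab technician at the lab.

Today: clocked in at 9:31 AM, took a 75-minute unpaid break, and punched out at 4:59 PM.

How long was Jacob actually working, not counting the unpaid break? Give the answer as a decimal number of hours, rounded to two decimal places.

6.22 hours

Today: 9:31 AM–4:59 PM = 7 h 28 min; less 75 min break → 6 h 13 min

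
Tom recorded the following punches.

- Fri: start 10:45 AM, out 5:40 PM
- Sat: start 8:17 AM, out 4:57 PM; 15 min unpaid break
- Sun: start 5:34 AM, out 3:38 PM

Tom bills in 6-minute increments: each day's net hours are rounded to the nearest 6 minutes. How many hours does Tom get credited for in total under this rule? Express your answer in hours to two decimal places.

Fri: 10:45 AM–5:40 PM = 6 h 55 min → rounds to 6 h 54 min
Sat: 8:17 AM–4:57 PM = 8 h 40 min − 15 min = 8 h 25 min → rounds to 8 h 24 min
Sun: 5:34 AM–3:38 PM = 10 h 4 min → rounds to 10 h 6 min
Total credited: 25 h 24 min.

25.40 hours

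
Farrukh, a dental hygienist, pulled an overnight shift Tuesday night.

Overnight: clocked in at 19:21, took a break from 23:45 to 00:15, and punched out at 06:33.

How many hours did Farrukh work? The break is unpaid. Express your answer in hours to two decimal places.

Overnight: 19:21 → midnight = 4 h 39 min; midnight → 06:33 = 6 h 33 min; span 11 h 12 min; less 30 min break → 10 h 42 min

10.70 hours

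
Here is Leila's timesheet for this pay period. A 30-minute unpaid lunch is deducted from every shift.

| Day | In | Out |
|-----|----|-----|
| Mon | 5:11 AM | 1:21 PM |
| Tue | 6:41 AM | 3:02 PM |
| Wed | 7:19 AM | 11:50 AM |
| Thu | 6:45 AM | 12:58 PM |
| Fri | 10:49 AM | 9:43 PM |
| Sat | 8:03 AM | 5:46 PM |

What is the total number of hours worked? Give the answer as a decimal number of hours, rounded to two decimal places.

44.87 hours

Mon: 5:11 AM–1:21 PM = 8 h 10 min; less 30 min break → 7 h 40 min
Tue: 6:41 AM–3:02 PM = 8 h 21 min; less 30 min break → 7 h 51 min
Wed: 7:19 AM–11:50 AM = 4 h 31 min; less 30 min break → 4 h 1 min
Thu: 6:45 AM–12:58 PM = 6 h 13 min; less 30 min break → 5 h 43 min
Fri: 10:49 AM–9:43 PM = 10 h 54 min; less 30 min break → 10 h 24 min
Sat: 8:03 AM–5:46 PM = 9 h 43 min; less 30 min break → 9 h 13 min
Total: 7 h 40 min + 7 h 51 min + 4 h 1 min + 5 h 43 min + 10 h 24 min + 9 h 13 min = 44 h 52 min.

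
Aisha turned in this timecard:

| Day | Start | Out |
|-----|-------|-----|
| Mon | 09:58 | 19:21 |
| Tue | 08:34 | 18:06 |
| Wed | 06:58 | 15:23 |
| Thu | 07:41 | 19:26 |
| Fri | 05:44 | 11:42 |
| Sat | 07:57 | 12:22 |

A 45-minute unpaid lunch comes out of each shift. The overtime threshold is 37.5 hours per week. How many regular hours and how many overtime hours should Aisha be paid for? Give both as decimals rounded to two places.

Regular 37.50 hours, overtime 7.47 hours

Mon: 09:58–19:21 = 9 h 23 min; less 45 min break → 8 h 38 min
Tue: 08:34–18:06 = 9 h 32 min; less 45 min break → 8 h 47 min
Wed: 06:58–15:23 = 8 h 25 min; less 45 min break → 7 h 40 min
Thu: 07:41–19:26 = 11 h 45 min; less 45 min break → 11 h 0 min
Fri: 05:44–11:42 = 5 h 58 min; less 45 min break → 5 h 13 min
Sat: 07:57–12:22 = 4 h 25 min; less 45 min break → 3 h 40 min
Total worked: 44 h 58 min = 44.97 h.
Threshold 37.5 h → overtime 7 h 28 min, regular 37 h 30 min.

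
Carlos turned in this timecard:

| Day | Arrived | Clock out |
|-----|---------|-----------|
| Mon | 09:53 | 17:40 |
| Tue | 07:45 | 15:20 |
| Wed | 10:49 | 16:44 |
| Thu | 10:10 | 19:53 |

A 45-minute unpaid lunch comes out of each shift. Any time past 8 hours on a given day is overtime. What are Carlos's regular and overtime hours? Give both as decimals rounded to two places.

Mon: 09:53–17:40 = 7 h 47 min; less 45 min break → 7 h 2 min
Tue: 07:45–15:20 = 7 h 35 min; less 45 min break → 6 h 50 min
Wed: 10:49–16:44 = 5 h 55 min; less 45 min break → 5 h 10 min
Thu: 10:10–19:53 = 9 h 43 min; less 45 min break → 8 h 58 min
Mon reg 7 h 2 min / OT 0 h 0 min; Tue reg 6 h 50 min / OT 0 h 0 min; Wed reg 5 h 10 min / OT 0 h 0 min; Thu reg 8 h 0 min / OT 0 h 58 min.
Totals: regular 27 h 2 min, overtime 0 h 58 min.

Regular 27.03 hours, overtime 0.97 hours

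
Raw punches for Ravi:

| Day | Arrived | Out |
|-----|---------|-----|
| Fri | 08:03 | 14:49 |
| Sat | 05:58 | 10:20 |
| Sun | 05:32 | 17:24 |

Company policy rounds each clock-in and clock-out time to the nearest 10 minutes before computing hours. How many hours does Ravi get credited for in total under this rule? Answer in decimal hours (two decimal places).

23.00 hours

Fri: in 08:03→08:00, out 14:49→14:50; 6 h 50 min
Sat: in 05:58→06:00, out 10:20→10:20; 4 h 20 min
Sun: in 05:32→05:30, out 17:24→17:20; 11 h 50 min
Total credited: 23 h 0 min.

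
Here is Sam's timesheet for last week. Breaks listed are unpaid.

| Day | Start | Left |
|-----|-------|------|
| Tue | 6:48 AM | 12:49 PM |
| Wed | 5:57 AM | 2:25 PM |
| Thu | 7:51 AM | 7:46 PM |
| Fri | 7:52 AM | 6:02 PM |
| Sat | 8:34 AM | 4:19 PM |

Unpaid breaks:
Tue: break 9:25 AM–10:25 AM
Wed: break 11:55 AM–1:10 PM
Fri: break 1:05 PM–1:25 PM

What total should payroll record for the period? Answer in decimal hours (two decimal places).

41.73 hours

Tue: 6:48 AM–12:49 PM = 6 h 1 min; less 60 min break → 5 h 1 min
Wed: 5:57 AM–2:25 PM = 8 h 28 min; less 75 min break → 7 h 13 min
Thu: 7:51 AM–7:46 PM = 11 h 55 min
Fri: 7:52 AM–6:02 PM = 10 h 10 min; less 20 min break → 9 h 50 min
Sat: 8:34 AM–4:19 PM = 7 h 45 min
Total: 5 h 1 min + 7 h 13 min + 11 h 55 min + 9 h 50 min + 7 h 45 min = 41 h 44 min.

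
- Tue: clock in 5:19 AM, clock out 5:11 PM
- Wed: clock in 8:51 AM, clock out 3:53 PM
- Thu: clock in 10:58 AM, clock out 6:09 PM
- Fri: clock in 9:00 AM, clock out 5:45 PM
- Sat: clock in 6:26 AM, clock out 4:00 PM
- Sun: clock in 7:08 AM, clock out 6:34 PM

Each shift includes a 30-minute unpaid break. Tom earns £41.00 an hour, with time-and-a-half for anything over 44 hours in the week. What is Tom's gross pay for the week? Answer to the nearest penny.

£2347.25

Tue: 5:19 AM–5:11 PM = 11 h 52 min; less 30 min break → 11 h 22 min
Wed: 8:51 AM–3:53 PM = 7 h 2 min; less 30 min break → 6 h 32 min
Thu: 10:58 AM–6:09 PM = 7 h 11 min; less 30 min break → 6 h 41 min
Fri: 9:00 AM–5:45 PM = 8 h 45 min; less 30 min break → 8 h 15 min
Sat: 6:26 AM–4:00 PM = 9 h 34 min; less 30 min break → 9 h 4 min
Sun: 7:08 AM–6:34 PM = 11 h 26 min; less 30 min break → 10 h 56 min
Total worked: 52 h 50 min = 3170 min.
Regular 44 h 0 min = 2640 min at £41.00/h; overtime 8 h 50 min = 530 min at £61.50/h.
Pay = (2640 × £41.00 + 530 × £61.50) ÷ 60 = £2347.25.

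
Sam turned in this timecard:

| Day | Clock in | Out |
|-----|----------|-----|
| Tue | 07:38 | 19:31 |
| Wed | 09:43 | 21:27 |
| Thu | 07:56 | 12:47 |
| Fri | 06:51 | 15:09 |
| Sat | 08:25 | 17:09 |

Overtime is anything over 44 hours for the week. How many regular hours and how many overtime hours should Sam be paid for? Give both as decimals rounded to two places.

Tue: 07:38–19:31 = 11 h 53 min
Wed: 09:43–21:27 = 11 h 44 min
Thu: 07:56–12:47 = 4 h 51 min
Fri: 06:51–15:09 = 8 h 18 min
Sat: 08:25–17:09 = 8 h 44 min
Total worked: 45 h 30 min = 45.50 h.
Threshold 44 h → overtime 1 h 30 min, regular 44 h 0 min.

Regular 44.00 hours, overtime 1.50 hours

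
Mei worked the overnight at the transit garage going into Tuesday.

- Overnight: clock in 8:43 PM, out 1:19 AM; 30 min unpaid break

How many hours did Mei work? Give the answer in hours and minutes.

Overnight: 8:43 PM → midnight = 3 h 17 min; midnight → 1:19 AM = 1 h 19 min; span 4 h 36 min; less 30 min break → 4 h 6 min

4 h 6 min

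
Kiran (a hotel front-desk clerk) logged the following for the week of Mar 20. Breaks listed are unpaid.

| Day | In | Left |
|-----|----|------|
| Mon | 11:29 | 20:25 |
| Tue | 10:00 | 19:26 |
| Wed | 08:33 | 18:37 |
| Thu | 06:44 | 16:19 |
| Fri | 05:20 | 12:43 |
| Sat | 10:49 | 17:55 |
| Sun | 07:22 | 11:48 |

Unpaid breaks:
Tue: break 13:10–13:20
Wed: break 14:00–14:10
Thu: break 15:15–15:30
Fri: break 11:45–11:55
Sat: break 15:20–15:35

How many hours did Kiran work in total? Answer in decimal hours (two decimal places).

55.93 hours

Mon: 11:29–20:25 = 8 h 56 min
Tue: 10:00–19:26 = 9 h 26 min; less 10 min break → 9 h 16 min
Wed: 08:33–18:37 = 10 h 4 min; less 10 min break → 9 h 54 min
Thu: 06:44–16:19 = 9 h 35 min; less 15 min break → 9 h 20 min
Fri: 05:20–12:43 = 7 h 23 min; less 10 min break → 7 h 13 min
Sat: 10:49–17:55 = 7 h 6 min; less 15 min break → 6 h 51 min
Sun: 07:22–11:48 = 4 h 26 min
Total: 8 h 56 min + 9 h 16 min + 9 h 54 min + 9 h 20 min + 7 h 13 min + 6 h 51 min + 4 h 26 min = 55 h 56 min.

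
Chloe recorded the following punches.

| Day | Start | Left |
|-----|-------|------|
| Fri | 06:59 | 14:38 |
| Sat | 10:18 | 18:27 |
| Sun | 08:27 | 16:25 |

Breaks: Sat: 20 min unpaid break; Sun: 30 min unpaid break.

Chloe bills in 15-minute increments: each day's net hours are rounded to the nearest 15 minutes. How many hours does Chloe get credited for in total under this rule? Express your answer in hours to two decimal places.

23.00 hours

Fri: 06:59–14:38 = 7 h 39 min → rounds to 7 h 45 min
Sat: 10:18–18:27 = 8 h 9 min − 20 min = 7 h 49 min → rounds to 7 h 45 min
Sun: 08:27–16:25 = 7 h 58 min − 30 min = 7 h 28 min → rounds to 7 h 30 min
Total credited: 23 h 0 min.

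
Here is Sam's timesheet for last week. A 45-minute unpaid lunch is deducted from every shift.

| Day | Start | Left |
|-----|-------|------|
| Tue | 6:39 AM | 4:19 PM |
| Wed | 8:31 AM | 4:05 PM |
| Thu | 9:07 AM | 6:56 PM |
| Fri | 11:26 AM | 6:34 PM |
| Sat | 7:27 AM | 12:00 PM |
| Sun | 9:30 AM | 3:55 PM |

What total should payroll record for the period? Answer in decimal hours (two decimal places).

40.65 hours

Tue: 6:39 AM–4:19 PM = 9 h 40 min; less 45 min break → 8 h 55 min
Wed: 8:31 AM–4:05 PM = 7 h 34 min; less 45 min break → 6 h 49 min
Thu: 9:07 AM–6:56 PM = 9 h 49 min; less 45 min break → 9 h 4 min
Fri: 11:26 AM–6:34 PM = 7 h 8 min; less 45 min break → 6 h 23 min
Sat: 7:27 AM–12:00 PM = 4 h 33 min; less 45 min break → 3 h 48 min
Sun: 9:30 AM–3:55 PM = 6 h 25 min; less 45 min break → 5 h 40 min
Total: 8 h 55 min + 6 h 49 min + 9 h 4 min + 6 h 23 min + 3 h 48 min + 5 h 40 min = 40 h 39 min.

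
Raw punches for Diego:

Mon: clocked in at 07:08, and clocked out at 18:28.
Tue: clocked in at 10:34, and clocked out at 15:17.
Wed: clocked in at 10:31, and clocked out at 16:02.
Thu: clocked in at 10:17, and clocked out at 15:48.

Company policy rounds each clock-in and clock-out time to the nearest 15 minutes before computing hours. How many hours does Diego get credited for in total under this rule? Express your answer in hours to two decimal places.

Mon: in 07:08→07:15, out 18:28→18:30; 11 h 15 min
Tue: in 10:34→10:30, out 15:17→15:15; 4 h 45 min
Wed: in 10:31→10:30, out 16:02→16:00; 5 h 30 min
Thu: in 10:17→10:15, out 15:48→15:45; 5 h 30 min
Total credited: 27 h 0 min.

27.00 hours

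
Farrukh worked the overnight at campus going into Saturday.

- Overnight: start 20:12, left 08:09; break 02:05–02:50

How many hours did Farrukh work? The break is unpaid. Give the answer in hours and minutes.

11 h 12 min

Overnight: 20:12 → midnight = 3 h 48 min; midnight → 08:09 = 8 h 9 min; span 11 h 57 min; less 45 min break → 11 h 12 min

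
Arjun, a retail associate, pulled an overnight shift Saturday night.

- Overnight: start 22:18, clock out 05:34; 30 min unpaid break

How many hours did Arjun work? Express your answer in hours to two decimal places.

Overnight: 22:18 → midnight = 1 h 42 min; midnight → 05:34 = 5 h 34 min; span 7 h 16 min; less 30 min break → 6 h 46 min

6.77 hours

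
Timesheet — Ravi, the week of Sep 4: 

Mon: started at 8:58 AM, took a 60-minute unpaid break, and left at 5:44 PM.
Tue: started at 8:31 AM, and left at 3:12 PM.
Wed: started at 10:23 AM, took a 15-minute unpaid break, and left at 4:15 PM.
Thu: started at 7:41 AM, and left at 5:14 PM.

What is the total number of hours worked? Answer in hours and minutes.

29 h 37 min

Mon: 8:58 AM–5:44 PM = 8 h 46 min; less 60 min break → 7 h 46 min
Tue: 8:31 AM–3:12 PM = 6 h 41 min
Wed: 10:23 AM–4:15 PM = 5 h 52 min; less 15 min break → 5 h 37 min
Thu: 7:41 AM–5:14 PM = 9 h 33 min
Total: 7 h 46 min + 6 h 41 min + 5 h 37 min + 9 h 33 min = 29 h 37 min.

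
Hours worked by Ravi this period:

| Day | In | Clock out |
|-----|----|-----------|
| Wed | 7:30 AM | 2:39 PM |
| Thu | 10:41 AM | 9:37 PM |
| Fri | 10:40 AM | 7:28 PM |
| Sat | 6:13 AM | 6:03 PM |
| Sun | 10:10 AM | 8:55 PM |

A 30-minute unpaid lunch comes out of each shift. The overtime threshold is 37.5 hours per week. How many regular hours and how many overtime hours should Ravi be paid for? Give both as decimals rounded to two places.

Wed: 7:30 AM–2:39 PM = 7 h 9 min; less 30 min break → 6 h 39 min
Thu: 10:41 AM–9:37 PM = 10 h 56 min; less 30 min break → 10 h 26 min
Fri: 10:40 AM–7:28 PM = 8 h 48 min; less 30 min break → 8 h 18 min
Sat: 6:13 AM–6:03 PM = 11 h 50 min; less 30 min break → 11 h 20 min
Sun: 10:10 AM–8:55 PM = 10 h 45 min; less 30 min break → 10 h 15 min
Total worked: 46 h 58 min = 46.97 h.
Threshold 37.5 h → overtime 9 h 28 min, regular 37 h 30 min.

Regular 37.50 hours, overtime 9.47 hours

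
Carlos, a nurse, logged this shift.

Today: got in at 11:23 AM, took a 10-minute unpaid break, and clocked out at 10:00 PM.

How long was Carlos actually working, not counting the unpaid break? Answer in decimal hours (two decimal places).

Today: 11:23 AM–10:00 PM = 10 h 37 min; less 10 min break → 10 h 27 min

10.45 hours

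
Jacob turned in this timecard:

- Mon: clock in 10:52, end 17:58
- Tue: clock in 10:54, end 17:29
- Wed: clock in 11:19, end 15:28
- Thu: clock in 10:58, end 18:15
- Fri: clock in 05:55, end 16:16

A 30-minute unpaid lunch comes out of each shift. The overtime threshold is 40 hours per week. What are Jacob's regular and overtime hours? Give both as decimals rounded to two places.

Regular 32.97 hours, overtime 0.00 hours

Mon: 10:52–17:58 = 7 h 6 min; less 30 min break → 6 h 36 min
Tue: 10:54–17:29 = 6 h 35 min; less 30 min break → 6 h 5 min
Wed: 11:19–15:28 = 4 h 9 min; less 30 min break → 3 h 39 min
Thu: 10:58–18:15 = 7 h 17 min; less 30 min break → 6 h 47 min
Fri: 05:55–16:16 = 10 h 21 min; less 30 min break → 9 h 51 min
Total worked: 32 h 58 min = 32.97 h.
Threshold 40 h → overtime 0 h 0 min, regular 32 h 58 min.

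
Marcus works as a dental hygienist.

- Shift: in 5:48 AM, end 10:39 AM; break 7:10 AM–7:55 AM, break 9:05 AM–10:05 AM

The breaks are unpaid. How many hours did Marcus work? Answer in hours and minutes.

3 h 6 min

Shift: 5:48 AM–10:39 AM = 4 h 51 min; less 105 min break → 3 h 6 min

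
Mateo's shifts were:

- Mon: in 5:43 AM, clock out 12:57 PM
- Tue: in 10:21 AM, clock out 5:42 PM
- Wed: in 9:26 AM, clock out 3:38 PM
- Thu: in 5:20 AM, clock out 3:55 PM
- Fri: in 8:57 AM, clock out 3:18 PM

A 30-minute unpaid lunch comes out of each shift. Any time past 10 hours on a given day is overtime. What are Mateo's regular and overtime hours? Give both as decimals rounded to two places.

Regular 35.13 hours, overtime 0.08 hours

Mon: 5:43 AM–12:57 PM = 7 h 14 min; less 30 min break → 6 h 44 min
Tue: 10:21 AM–5:42 PM = 7 h 21 min; less 30 min break → 6 h 51 min
Wed: 9:26 AM–3:38 PM = 6 h 12 min; less 30 min break → 5 h 42 min
Thu: 5:20 AM–3:55 PM = 10 h 35 min; less 30 min break → 10 h 5 min
Fri: 8:57 AM–3:18 PM = 6 h 21 min; less 30 min break → 5 h 51 min
Mon reg 6 h 44 min / OT 0 h 0 min; Tue reg 6 h 51 min / OT 0 h 0 min; Wed reg 5 h 42 min / OT 0 h 0 min; Thu reg 10 h 0 min / OT 0 h 5 min; Fri reg 5 h 51 min / OT 0 h 0 min.
Totals: regular 35 h 8 min, overtime 0 h 5 min.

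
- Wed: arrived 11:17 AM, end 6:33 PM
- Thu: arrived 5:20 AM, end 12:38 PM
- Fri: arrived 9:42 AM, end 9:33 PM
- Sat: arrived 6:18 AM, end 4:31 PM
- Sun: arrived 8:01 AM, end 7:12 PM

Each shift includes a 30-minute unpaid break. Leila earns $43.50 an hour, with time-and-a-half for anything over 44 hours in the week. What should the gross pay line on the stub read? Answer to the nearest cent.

$1999.91

Wed: 11:17 AM–6:33 PM = 7 h 16 min; less 30 min break → 6 h 46 min
Thu: 5:20 AM–12:38 PM = 7 h 18 min; less 30 min break → 6 h 48 min
Fri: 9:42 AM–9:33 PM = 11 h 51 min; less 30 min break → 11 h 21 min
Sat: 6:18 AM–4:31 PM = 10 h 13 min; less 30 min break → 9 h 43 min
Sun: 8:01 AM–7:12 PM = 11 h 11 min; less 30 min break → 10 h 41 min
Total worked: 45 h 19 min = 2719 min.
Regular 44 h 0 min = 2640 min at $43.50/h; overtime 1 h 19 min = 79 min at $65.25/h.
Pay = (2640 × $43.50 + 79 × $65.25) ÷ 60 = $1999.91.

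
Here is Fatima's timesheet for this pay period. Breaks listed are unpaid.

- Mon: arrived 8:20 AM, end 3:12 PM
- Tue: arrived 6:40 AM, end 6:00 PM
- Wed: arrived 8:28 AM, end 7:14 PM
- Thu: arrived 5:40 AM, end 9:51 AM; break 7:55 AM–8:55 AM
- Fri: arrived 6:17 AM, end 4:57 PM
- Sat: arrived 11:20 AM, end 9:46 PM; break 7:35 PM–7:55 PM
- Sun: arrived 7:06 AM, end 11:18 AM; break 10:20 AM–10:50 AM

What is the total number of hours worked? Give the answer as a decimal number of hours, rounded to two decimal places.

56.62 hours

Mon: 8:20 AM–3:12 PM = 6 h 52 min
Tue: 6:40 AM–6:00 PM = 11 h 20 min
Wed: 8:28 AM–7:14 PM = 10 h 46 min
Thu: 5:40 AM–9:51 AM = 4 h 11 min; less 60 min break → 3 h 11 min
Fri: 6:17 AM–4:57 PM = 10 h 40 min
Sat: 11:20 AM–9:46 PM = 10 h 26 min; less 20 min break → 10 h 6 min
Sun: 7:06 AM–11:18 AM = 4 h 12 min; less 30 min break → 3 h 42 min
Total: 6 h 52 min + 11 h 20 min + 10 h 46 min + 3 h 11 min + 10 h 40 min + 10 h 6 min + 3 h 42 min = 56 h 37 min.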